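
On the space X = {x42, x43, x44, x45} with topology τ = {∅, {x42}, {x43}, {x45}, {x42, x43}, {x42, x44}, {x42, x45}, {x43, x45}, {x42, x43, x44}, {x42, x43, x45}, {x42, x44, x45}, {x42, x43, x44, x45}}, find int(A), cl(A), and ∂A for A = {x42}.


int(A) = {x42}, cl(A) = {x42, x44}, ∂A = {x44}.

Closed sets in (X, τ) are complements of opens:
  closed(X, τ) = {∅, {x43}, {x44}, {x45}, {x42, x44}, {x43, x44}, {x43, x45}, {x44, x45}, {x42, x43, x44}, {x42, x44, x45}, {x43, x44, x45}, {x42, x43, x44, x45}}.
int(A) = ⋃ {U ∈ τ : U ⊆ A}. Opens contained in A: ∅, {x42}.
Taking the union of these: int(A) = {x42}.
cl(A) = ⋂ {C closed : A ⊆ C}. Closed sets containing A: {x42, x44}, {x42, x43, x44}, {x42, x44, x45}, {x42, x43, x44, x45}.
Intersecting these: cl(A) = {x42, x44}.
∂A = cl(A) ∖ int(A) = {x42, x44} ∖ {x42} = {x44}.


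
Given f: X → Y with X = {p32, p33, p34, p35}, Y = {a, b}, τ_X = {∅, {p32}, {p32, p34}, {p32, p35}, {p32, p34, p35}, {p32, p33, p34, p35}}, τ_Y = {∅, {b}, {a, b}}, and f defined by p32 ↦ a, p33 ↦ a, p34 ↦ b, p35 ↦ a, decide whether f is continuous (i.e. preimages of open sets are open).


f is NOT continuous.

Compute f^{-1}(U) for each U ∈ τ_Y:
  U = ∅: f^{-1}(U) = ∅ ∈ τ_X ✓.
  U = {b}: f^{-1}(U) = {p34} ∉ τ_X ✗.
  U = {a, b}: f^{-1}(U) = {p32, p33, p34, p35} ∈ τ_X ✓.
Found U = {b} with f^{-1}(U) = {p34} not in τ_X. Therefore f is NOT continuous.


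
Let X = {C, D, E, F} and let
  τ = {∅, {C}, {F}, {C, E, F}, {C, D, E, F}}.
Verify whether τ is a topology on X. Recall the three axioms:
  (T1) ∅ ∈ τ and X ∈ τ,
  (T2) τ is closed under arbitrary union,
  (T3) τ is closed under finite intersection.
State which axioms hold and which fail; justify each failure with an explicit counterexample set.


τ is NOT a topology on X.

Axiom (T1): ∅ ∈ τ? Yes; X ∈ τ? Yes.
Axiom (T2/T3): check pairwise unions and intersections of members of τ.
Counterexample for (T2): {C} ∪ {F} = {C, F} ∉ τ. Therefore τ is NOT a topology.


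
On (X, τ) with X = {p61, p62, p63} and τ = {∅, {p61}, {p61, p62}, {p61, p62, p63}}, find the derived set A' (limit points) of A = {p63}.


A' = ∅

For each x ∈ X, list the open sets U ∈ τ with x ∈ U, then check whether U ∩ (A ∖ {x}) ≠ ∅ for every such U.
  x = p61: open {p61} ∋ x has {p61} ∩ (A ∖ {p61}) = ∅, so x is NOT a limit point.
  x = p62: open {p61, p62} ∋ x has {p61, p62} ∩ (A ∖ {p62}) = ∅, so x is NOT a limit point.
  x = p63: open {p61, p62, p63} ∋ x has {p61, p62, p63} ∩ (A ∖ {p63}) = ∅, so x is NOT a limit point.
Collecting: A' = ∅.


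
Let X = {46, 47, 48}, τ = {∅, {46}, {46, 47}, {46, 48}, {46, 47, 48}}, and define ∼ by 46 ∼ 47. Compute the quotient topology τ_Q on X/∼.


X/∼ = {[46=47], [48]}; |τ_Q| = 3.

Equivalence classes: [46=47], [48].
Quotient map π: X → X/∼ sends 46 ↦ [46=47], 47 ↦ [46=47], 48 ↦ [48].
For each subset V ⊆ X/∼, compute π^{-1}(V) ⊆ X and check whether π^{-1}(V) ∈ τ. V is open in τ_Q iff π^{-1}(V) ∈ τ.
  V = {}: π^{-1}(V) = ∅ ∈ τ ✓.
  V = {[46=47]}: π^{-1}(V) = {46, 47} ∈ τ ✓.
  V = {[48]}: π^{-1}(V) = {48} ∉ τ ✗.
  V = {[46=47], [48]}: π^{-1}(V) = {46, 47, 48} ∈ τ ✓.
Open sets in the quotient: τ_Q = {{}, {[46=47]}, {[46=47], [48]}} (3 elements).


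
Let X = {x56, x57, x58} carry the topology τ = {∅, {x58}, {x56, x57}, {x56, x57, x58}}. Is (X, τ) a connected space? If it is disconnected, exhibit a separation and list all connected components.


(X, τ) is disconnected; components = [{x58}, {x56, x57}].

Find clopen sets (U ∈ τ with X ∖ U ∈ τ):
  U = ∅, X ∖ U = {x56, x57, x58} — both open, so U is clopen.
  U = {x58}, X ∖ U = {x56, x57} — both open, so U is clopen.
  U = {x56, x57}, X ∖ U = {x58} — both open, so U is clopen.
  U = {x56, x57, x58}, X ∖ U = ∅ — both open, so U is clopen.
Nontrivial clopen(s) exist: e.g. {x58}. So (X, τ) is disconnected.
Compute connected components by grouping points that agree on all clopens:
  component: {x58}
  component: {x56, x57}


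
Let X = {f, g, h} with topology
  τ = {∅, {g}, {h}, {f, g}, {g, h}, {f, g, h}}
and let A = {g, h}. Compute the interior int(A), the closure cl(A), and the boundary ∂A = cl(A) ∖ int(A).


int(A) = {g, h}, cl(A) = {f, g, h}, ∂A = {f}.

Closed sets in (X, τ) are complements of opens:
  closed(X, τ) = {∅, {f}, {h}, {f, g}, {f, h}, {f, g, h}}.
int(A) = ⋃ {U ∈ τ : U ⊆ A}. Opens contained in A: ∅, {g}, {h}, {g, h}.
Taking the union of these: int(A) = {g, h}.
cl(A) = ⋂ {C closed : A ⊆ C}. Closed sets containing A: {f, g, h}.
Intersecting these: cl(A) = {f, g, h}.
∂A = cl(A) ∖ int(A) = {f, g, h} ∖ {g, h} = {f}.


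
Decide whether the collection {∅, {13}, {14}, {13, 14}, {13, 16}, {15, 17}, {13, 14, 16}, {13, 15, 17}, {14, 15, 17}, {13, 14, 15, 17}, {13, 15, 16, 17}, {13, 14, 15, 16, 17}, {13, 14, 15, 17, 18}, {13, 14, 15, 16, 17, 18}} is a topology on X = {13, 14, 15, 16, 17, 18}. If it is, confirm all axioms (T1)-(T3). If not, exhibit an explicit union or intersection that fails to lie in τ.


τ IS a topology on X.

Axiom (T1): ∅ ∈ τ? Yes; X ∈ τ? Yes.
Axiom (T2/T3): check pairwise unions and intersections of members of τ.
All pairwise intersections and unions checked — each lies in τ. Therefore τ satisfies (T1), (T2), (T3): it IS a topology on X.


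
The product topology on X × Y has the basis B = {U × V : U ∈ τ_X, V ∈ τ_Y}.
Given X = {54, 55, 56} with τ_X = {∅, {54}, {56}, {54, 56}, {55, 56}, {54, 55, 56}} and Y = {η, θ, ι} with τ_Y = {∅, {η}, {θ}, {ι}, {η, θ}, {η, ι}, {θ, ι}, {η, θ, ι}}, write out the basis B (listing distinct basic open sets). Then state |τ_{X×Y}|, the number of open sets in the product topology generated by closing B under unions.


Basis B = {∅ × ∅, {54} × {η}, {54} × {θ}, {54} × {ι}, {56} × {η}, {56} × {θ}, {56} × {ι}, {54} × {η, θ}, {54} × {η, ι}, {54, 56} × {η}, {54} × {θ, ι}, {54, 56} × {θ}, {54, 56} × {ι}, {55, 56} × {η}, {55, 56} × {θ}, {55, 56} × {ι}, {56} × {η, θ}, {56} × {η, ι}, {56} × {θ, ι}, {54} × {η, θ, ι}, {54, 55, 56} × {η}, {54, 55, 56} × {θ}, {54, 55, 56} × {ι}, {56} × {η, θ, ι}, {54, 56} × {η, θ}, {54, 56} × {η, ι}, {54, 56} × {θ, ι}, {55, 56} × {η, θ}, {55, 56} × {η, ι}, {55, 56} × {θ, ι}, {54, 56} × {η, θ, ι}, {54, 55, 56} × {η, θ}, {54, 55, 56} × {η, ι}, {54, 55, 56} × {θ, ι}, {55, 56} × {η, θ, ι}, {54, 55, 56} × {η, θ, ι}}; |τ_{X×Y}| = 216.

Enumerate products U × V with U ∈ τ_X, V ∈ τ_Y (deduplicated):
  ∅ × ∅ = {} (∅)
  {54} × {η} = {(54,η)}
  {54} × {θ} = {(54,θ)}
  {54} × {ι} = {(54,ι)}
  {56} × {η} = {(56,η)}
  {56} × {θ} = {(56,θ)}
  {56} × {ι} = {(56,ι)}
  {54} × {η, θ} = {(54,η), (54,θ)}
  {54} × {η, ι} = {(54,η), (54,ι)}
  {54, 56} × {η} = {(54,η), (56,η)}
  {54} × {θ, ι} = {(54,θ), (54,ι)}
  {54, 56} × {θ} = {(54,θ), (56,θ)}
  {54, 56} × {ι} = {(54,ι), (56,ι)}
  {55, 56} × {η} = {(55,η), (56,η)}
  {55, 56} × {θ} = {(55,θ), (56,θ)}
  {55, 56} × {ι} = {(55,ι), (56,ι)}
  {56} × {η, θ} = {(56,η), (56,θ)}
  {56} × {η, ι} = {(56,η), (56,ι)}
  {56} × {θ, ι} = {(56,θ), (56,ι)}
  {54} × {η, θ, ι} = {(54,η), (54,θ), (54,ι)}
  {54, 55, 56} × {η} = {(54,η), (55,η), (56,η)}
  {54, 55, 56} × {θ} = {(54,θ), (55,θ), (56,θ)}
  {54, 55, 56} × {ι} = {(54,ι), (55,ι), (56,ι)}
  {56} × {η, θ, ι} = {(56,η), (56,θ), (56,ι)}
  {54, 56} × {η, θ} = {(54,η), (54,θ), (56,η), (56,θ)}
  {54, 56} × {η, ι} = {(54,η), (54,ι), (56,η), (56,ι)}
  {54, 56} × {θ, ι} = {(54,θ), (54,ι), (56,θ), (56,ι)}
  {55, 56} × {η, θ} = {(55,η), (55,θ), (56,η), (56,θ)}
  {55, 56} × {η, ι} = {(55,η), (55,ι), (56,η), (56,ι)}
  {55, 56} × {θ, ι} = {(55,θ), (55,ι), (56,θ), (56,ι)}
  {54, 56} × {η, θ, ι} = {(54,η), (54,θ), (54,ι), (56,η), (56,θ), (56,ι)}
  {54, 55, 56} × {η, θ} = {(54,η), (54,θ), (55,η), (55,θ), (56,η), (56,θ)}
  {54, 55, 56} × {η, ι} = {(54,η), (54,ι), (55,η), (55,ι), (56,η), (56,ι)}
  {54, 55, 56} × {θ, ι} = {(54,θ), (54,ι), (55,θ), (55,ι), (56,θ), (56,ι)}
  {55, 56} × {η, θ, ι} = {(55,η), (55,θ), (55,ι), (56,η), (56,θ), (56,ι)}
  {54, 55, 56} × {η, θ, ι} = {(54,η), (54,θ), (54,ι), (55,η), (55,θ), (55,ι), (56,η), (56,θ), (56,ι)}
These 36 distinct sets form the basis B.
Close under arbitrary unions to get τ_{X×Y}; counting gives |τ_{X×Y}| = 216.


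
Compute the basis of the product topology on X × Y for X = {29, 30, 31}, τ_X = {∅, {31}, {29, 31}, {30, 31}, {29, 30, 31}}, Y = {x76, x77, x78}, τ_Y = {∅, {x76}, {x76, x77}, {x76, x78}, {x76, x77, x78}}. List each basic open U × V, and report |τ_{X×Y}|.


Basis B = {∅ × ∅, {31} × {x76}, {29, 31} × {x76}, {30, 31} × {x76}, {31} × {x76, x77}, {31} × {x76, x78}, {29, 30, 31} × {x76}, {31} × {x76, x77, x78}, {29, 31} × {x76, x77}, {29, 31} × {x76, x78}, {30, 31} × {x76, x77}, {30, 31} × {x76, x78}, {29, 31} × {x76, x77, x78}, {29, 30, 31} × {x76, x77}, {29, 30, 31} × {x76, x78}, {30, 31} × {x76, x77, x78}, {29, 30, 31} × {x76, x77, x78}}; |τ_{X×Y}| = 48.

Enumerate products U × V with U ∈ τ_X, V ∈ τ_Y (deduplicated):
  ∅ × ∅ = {} (∅)
  {31} × {x76} = {(31,x76)}
  {29, 31} × {x76} = {(29,x76), (31,x76)}
  {30, 31} × {x76} = {(30,x76), (31,x76)}
  {31} × {x76, x77} = {(31,x76), (31,x77)}
  {31} × {x76, x78} = {(31,x76), (31,x78)}
  {29, 30, 31} × {x76} = {(29,x76), (30,x76), (31,x76)}
  {31} × {x76, x77, x78} = {(31,x76), (31,x77), (31,x78)}
  {29, 31} × {x76, x77} = {(29,x76), (29,x77), (31,x76), (31,x77)}
  {29, 31} × {x76, x78} = {(29,x76), (29,x78), (31,x76), (31,x78)}
  {30, 31} × {x76, x77} = {(30,x76), (30,x77), (31,x76), (31,x77)}
  {30, 31} × {x76, x78} = {(30,x76), (30,x78), (31,x76), (31,x78)}
  {29, 31} × {x76, x77, x78} = {(29,x76), (29,x77), (29,x78), (31,x76), (31,x77), (31,x78)}
  {29, 30, 31} × {x76, x77} = {(29,x76), (29,x77), (30,x76), (30,x77), (31,x76), (31,x77)}
  {29, 30, 31} × {x76, x78} = {(29,x76), (29,x78), (30,x76), (30,x78), (31,x76), (31,x78)}
  {30, 31} × {x76, x77, x78} = {(30,x76), (30,x77), (30,x78), (31,x76), (31,x77), (31,x78)}
  {29, 30, 31} × {x76, x77, x78} = {(29,x76), (29,x77), (29,x78), (30,x76), (30,x77), (30,x78), (31,x76), (31,x77), (31,x78)}
These 17 distinct sets form the basis B.
Close under arbitrary unions to get τ_{X×Y}; counting gives |τ_{X×Y}| = 48.


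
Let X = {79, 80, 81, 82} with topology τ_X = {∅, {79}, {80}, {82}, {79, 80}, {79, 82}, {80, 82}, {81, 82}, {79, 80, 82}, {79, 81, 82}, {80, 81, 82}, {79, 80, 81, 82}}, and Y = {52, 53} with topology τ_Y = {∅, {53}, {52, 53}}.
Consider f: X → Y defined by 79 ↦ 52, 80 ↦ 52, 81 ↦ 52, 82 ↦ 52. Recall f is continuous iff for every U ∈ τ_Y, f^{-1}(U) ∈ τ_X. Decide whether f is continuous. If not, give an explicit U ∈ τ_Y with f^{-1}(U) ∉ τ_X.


f IS continuous.

Compute f^{-1}(U) for each U ∈ τ_Y:
  U = ∅: f^{-1}(U) = ∅ ∈ τ_X ✓.
  U = {53}: f^{-1}(U) = ∅ ∈ τ_X ✓.
  U = {52, 53}: f^{-1}(U) = {79, 80, 81, 82} ∈ τ_X ✓.
Every preimage lies in τ_X, so f IS continuous.


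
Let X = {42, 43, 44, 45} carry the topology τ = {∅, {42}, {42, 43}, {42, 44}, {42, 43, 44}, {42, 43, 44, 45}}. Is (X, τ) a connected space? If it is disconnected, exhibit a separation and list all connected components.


(X, τ) is connected.

Find clopen sets (U ∈ τ with X ∖ U ∈ τ):
  U = ∅, X ∖ U = {42, 43, 44, 45} — both open, so U is clopen.
  U = {42, 43, 44, 45}, X ∖ U = ∅ — both open, so U is clopen.
Only trivial clopens (∅ and X) exist, so (X, τ) is connected.
Compute connected components by grouping points that agree on all clopens:
  component: {42, 43, 44, 45}


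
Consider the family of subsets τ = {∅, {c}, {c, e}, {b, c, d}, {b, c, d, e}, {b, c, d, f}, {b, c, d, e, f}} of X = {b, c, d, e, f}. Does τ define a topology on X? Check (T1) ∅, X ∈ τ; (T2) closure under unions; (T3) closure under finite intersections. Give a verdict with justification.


τ IS a topology on X.

Axiom (T1): ∅ ∈ τ? Yes; X ∈ τ? Yes.
Axiom (T2/T3): check pairwise unions and intersections of members of τ.
All pairwise intersections and unions checked — each lies in τ. Therefore τ satisfies (T1), (T2), (T3): it IS a topology on X.


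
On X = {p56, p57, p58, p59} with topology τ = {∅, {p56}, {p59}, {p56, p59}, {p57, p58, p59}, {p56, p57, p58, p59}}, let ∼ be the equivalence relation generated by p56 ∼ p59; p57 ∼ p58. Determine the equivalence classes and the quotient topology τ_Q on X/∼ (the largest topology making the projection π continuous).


X/∼ = {[p56=p59], [p57=p58]}; |τ_Q| = 3.

Equivalence classes: [p56=p59], [p57=p58].
Quotient map π: X → X/∼ sends p56 ↦ [p56=p59], p57 ↦ [p57=p58], p58 ↦ [p57=p58], p59 ↦ [p56=p59].
For each subset V ⊆ X/∼, compute π^{-1}(V) ⊆ X and check whether π^{-1}(V) ∈ τ. V is open in τ_Q iff π^{-1}(V) ∈ τ.
  V = {}: π^{-1}(V) = ∅ ∈ τ ✓.
  V = {[p56=p59]}: π^{-1}(V) = {p56, p59} ∈ τ ✓.
  V = {[p57=p58]}: π^{-1}(V) = {p57, p58} ∉ τ ✗.
  V = {[p56=p59], [p57=p58]}: π^{-1}(V) = {p56, p57, p58, p59} ∈ τ ✓.
Open sets in the quotient: τ_Q = {{}, {[p56=p59]}, {[p56=p59], [p57=p58]}} (3 elements).


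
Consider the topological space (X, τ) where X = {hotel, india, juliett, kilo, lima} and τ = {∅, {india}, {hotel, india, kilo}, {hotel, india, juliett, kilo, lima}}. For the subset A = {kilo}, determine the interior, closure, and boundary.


int(A) = ∅, cl(A) = {hotel, juliett, kilo, lima}, ∂A = {hotel, juliett, kilo, lima}.

Closed sets in (X, τ) are complements of opens:
  closed(X, τ) = {∅, {juliett, lima}, {hotel, juliett, kilo, lima}, {hotel, india, juliett, kilo, lima}}.
int(A) = ⋃ {U ∈ τ : U ⊆ A}. Opens contained in A: ∅.
Taking the union of these: int(A) = ∅.
cl(A) = ⋂ {C closed : A ⊆ C}. Closed sets containing A: {hotel, juliett, kilo, lima}, {hotel, india, juliett, kilo, lima}.
Intersecting these: cl(A) = {hotel, juliett, kilo, lima}.
∂A = cl(A) ∖ int(A) = {hotel, juliett, kilo, lima} ∖ ∅ = {hotel, juliett, kilo, lima}.


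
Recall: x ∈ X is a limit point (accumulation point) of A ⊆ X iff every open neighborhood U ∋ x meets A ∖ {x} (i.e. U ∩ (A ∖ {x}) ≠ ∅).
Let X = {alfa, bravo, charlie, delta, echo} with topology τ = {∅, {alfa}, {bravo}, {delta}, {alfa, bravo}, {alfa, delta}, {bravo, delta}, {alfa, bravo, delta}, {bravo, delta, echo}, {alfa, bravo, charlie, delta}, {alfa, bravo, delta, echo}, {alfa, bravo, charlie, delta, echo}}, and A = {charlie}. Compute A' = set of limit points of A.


A' = ∅

For each x ∈ X, list the open sets U ∈ τ with x ∈ U, then check whether U ∩ (A ∖ {x}) ≠ ∅ for every such U.
  x = alfa: open {alfa} ∋ x has {alfa} ∩ (A ∖ {alfa}) = ∅, so x is NOT a limit point.
  x = bravo: open {bravo} ∋ x has {bravo} ∩ (A ∖ {bravo}) = ∅, so x is NOT a limit point.
  x = charlie: open {alfa, bravo, charlie, delta} ∋ x has {alfa, bravo, charlie, delta} ∩ (A ∖ {charlie}) = ∅, so x is NOT a limit point.
  x = delta: open {delta} ∋ x has {delta} ∩ (A ∖ {delta}) = ∅, so x is NOT a limit point.
  x = echo: open {bravo, delta, echo} ∋ x has {bravo, delta, echo} ∩ (A ∖ {echo}) = ∅, so x is NOT a limit point.
Collecting: A' = ∅.


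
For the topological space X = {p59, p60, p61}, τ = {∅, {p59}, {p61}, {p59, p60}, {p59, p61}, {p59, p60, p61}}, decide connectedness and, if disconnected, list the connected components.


(X, τ) is disconnected; components = [{p61}, {p59, p60}].

Find clopen sets (U ∈ τ with X ∖ U ∈ τ):
  U = ∅, X ∖ U = {p59, p60, p61} — both open, so U is clopen.
  U = {p61}, X ∖ U = {p59, p60} — both open, so U is clopen.
  U = {p59, p60}, X ∖ U = {p61} — both open, so U is clopen.
  U = {p59, p60, p61}, X ∖ U = ∅ — both open, so U is clopen.
Nontrivial clopen(s) exist: e.g. {p59, p60}. So (X, τ) is disconnected.
Compute connected components by grouping points that agree on all clopens:
  component: {p61}
  component: {p59, p60}


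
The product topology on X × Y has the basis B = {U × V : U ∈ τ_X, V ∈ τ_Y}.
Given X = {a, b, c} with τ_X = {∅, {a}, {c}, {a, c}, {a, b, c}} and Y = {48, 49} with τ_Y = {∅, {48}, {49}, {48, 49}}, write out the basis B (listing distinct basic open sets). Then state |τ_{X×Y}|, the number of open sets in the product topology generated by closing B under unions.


Basis B = {∅ × ∅, {a} × {48}, {a} × {49}, {c} × {48}, {c} × {49}, {a} × {48, 49}, {a, c} × {48}, {a, c} × {49}, {c} × {48, 49}, {a, b, c} × {48}, {a, b, c} × {49}, {a, c} × {48, 49}, {a, b, c} × {48, 49}}; |τ_{X×Y}| = 25.

Enumerate products U × V with U ∈ τ_X, V ∈ τ_Y (deduplicated):
  ∅ × ∅ = {} (∅)
  {a} × {48} = {(a,48)}
  {a} × {49} = {(a,49)}
  {c} × {48} = {(c,48)}
  {c} × {49} = {(c,49)}
  {a} × {48, 49} = {(a,48), (a,49)}
  {a, c} × {48} = {(a,48), (c,48)}
  {a, c} × {49} = {(a,49), (c,49)}
  {c} × {48, 49} = {(c,48), (c,49)}
  {a, b, c} × {48} = {(a,48), (b,48), (c,48)}
  {a, b, c} × {49} = {(a,49), (b,49), (c,49)}
  {a, c} × {48, 49} = {(a,48), (a,49), (c,48), (c,49)}
  {a, b, c} × {48, 49} = {(a,48), (a,49), (b,48), (b,49), (c,48), (c,49)}
These 13 distinct sets form the basis B.
Close under arbitrary unions to get τ_{X×Y}; counting gives |τ_{X×Y}| = 25.


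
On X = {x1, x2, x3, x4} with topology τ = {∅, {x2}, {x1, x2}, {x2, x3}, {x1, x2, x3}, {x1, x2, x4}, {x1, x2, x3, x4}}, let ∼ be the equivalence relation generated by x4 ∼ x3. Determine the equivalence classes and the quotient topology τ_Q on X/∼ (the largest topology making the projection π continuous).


X/∼ = {[x1], [x2], [x3=x4]}; |τ_Q| = 4.

Equivalence classes: [x1], [x2], [x3=x4].
Quotient map π: X → X/∼ sends x1 ↦ [x1], x2 ↦ [x2], x3 ↦ [x3=x4], x4 ↦ [x3=x4].
For each subset V ⊆ X/∼, compute π^{-1}(V) ⊆ X and check whether π^{-1}(V) ∈ τ. V is open in τ_Q iff π^{-1}(V) ∈ τ.
  V = {}: π^{-1}(V) = ∅ ∈ τ ✓.
  V = {[x1]}: π^{-1}(V) = {x1} ∉ τ ✗.
  V = {[x2]}: π^{-1}(V) = {x2} ∈ τ ✓.
  V = {[x1], [x2]}: π^{-1}(V) = {x1, x2} ∈ τ ✓.
  V = {[x3=x4]}: π^{-1}(V) = {x3, x4} ∉ τ ✗.
  V = {[x1], [x3=x4]}: π^{-1}(V) = {x1, x3, x4} ∉ τ ✗.
  V = {[x2], [x3=x4]}: π^{-1}(V) = {x2, x3, x4} ∉ τ ✗.
  V = {[x1], [x2], [x3=x4]}: π^{-1}(V) = {x1, x2, x3, x4} ∈ τ ✓.
Open sets in the quotient: τ_Q = {{}, {[x2]}, {[x1], [x2]}, {[x1], [x2], [x3=x4]}} (4 elements).


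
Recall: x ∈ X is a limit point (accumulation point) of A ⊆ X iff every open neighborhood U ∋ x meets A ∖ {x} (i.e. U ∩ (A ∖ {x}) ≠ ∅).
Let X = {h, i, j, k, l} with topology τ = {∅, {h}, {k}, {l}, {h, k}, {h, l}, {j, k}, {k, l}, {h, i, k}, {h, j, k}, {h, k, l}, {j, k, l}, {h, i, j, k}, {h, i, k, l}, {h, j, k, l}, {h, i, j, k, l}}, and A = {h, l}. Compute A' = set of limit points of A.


A' = {i}

For each x ∈ X, list the open sets U ∈ τ with x ∈ U, then check whether U ∩ (A ∖ {x}) ≠ ∅ for every such U.
  x = h: open {h} ∋ x has {h} ∩ (A ∖ {h}) = ∅, so x is NOT a limit point.
  x = i: opens ∋ x are {h, i, k}, {h, i, j, k}, {h, i, k, l}, {h, i, j, k, l}; each meets A ∖ {i}, so x IS a limit point.
  x = j: open {j, k} ∋ x has {j, k} ∩ (A ∖ {j}) = ∅, so x is NOT a limit point.
  x = k: open {k} ∋ x has {k} ∩ (A ∖ {k}) = ∅, so x is NOT a limit point.
  x = l: open {l} ∋ x has {l} ∩ (A ∖ {l}) = ∅, so x is NOT a limit point.
Collecting: A' = {i}.


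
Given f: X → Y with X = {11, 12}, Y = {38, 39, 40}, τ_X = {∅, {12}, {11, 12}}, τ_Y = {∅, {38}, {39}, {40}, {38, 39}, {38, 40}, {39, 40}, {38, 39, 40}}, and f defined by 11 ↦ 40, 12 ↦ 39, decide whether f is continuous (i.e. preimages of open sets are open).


f is NOT continuous.

Compute f^{-1}(U) for each U ∈ τ_Y:
  U = ∅: f^{-1}(U) = ∅ ∈ τ_X ✓.
  U = {38}: f^{-1}(U) = ∅ ∈ τ_X ✓.
  U = {39}: f^{-1}(U) = {12} ∈ τ_X ✓.
  U = {40}: f^{-1}(U) = {11} ∉ τ_X ✗.
  U = {38, 39}: f^{-1}(U) = {12} ∈ τ_X ✓.
  U = {38, 40}: f^{-1}(U) = {11} ∉ τ_X ✗.
  U = {39, 40}: f^{-1}(U) = {11, 12} ∈ τ_X ✓.
  U = {38, 39, 40}: f^{-1}(U) = {11, 12} ∈ τ_X ✓.
Found U = {40} with f^{-1}(U) = {11} not in τ_X. Therefore f is NOT continuous.


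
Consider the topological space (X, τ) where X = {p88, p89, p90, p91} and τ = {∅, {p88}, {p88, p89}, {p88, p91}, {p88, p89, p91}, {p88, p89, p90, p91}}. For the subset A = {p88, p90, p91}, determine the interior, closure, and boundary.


int(A) = {p88, p91}, cl(A) = {p88, p89, p90, p91}, ∂A = {p89, p90}.

Closed sets in (X, τ) are complements of opens:
  closed(X, τ) = {∅, {p90}, {p89, p90}, {p90, p91}, {p89, p90, p91}, {p88, p89, p90, p91}}.
int(A) = ⋃ {U ∈ τ : U ⊆ A}. Opens contained in A: ∅, {p88}, {p88, p91}.
Taking the union of these: int(A) = {p88, p91}.
cl(A) = ⋂ {C closed : A ⊆ C}. Closed sets containing A: {p88, p89, p90, p91}.
Intersecting these: cl(A) = {p88, p89, p90, p91}.
∂A = cl(A) ∖ int(A) = {p88, p89, p90, p91} ∖ {p88, p91} = {p89, p90}.


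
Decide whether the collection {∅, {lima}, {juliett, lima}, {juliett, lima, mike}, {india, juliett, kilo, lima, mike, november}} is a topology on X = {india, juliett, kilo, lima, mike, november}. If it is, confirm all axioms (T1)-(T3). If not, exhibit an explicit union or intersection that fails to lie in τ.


τ IS a topology on X.

Axiom (T1): ∅ ∈ τ? Yes; X ∈ τ? Yes.
Axiom (T2/T3): check pairwise unions and intersections of members of τ.
All pairwise intersections and unions checked — each lies in τ. Therefore τ satisfies (T1), (T2), (T3): it IS a topology on X.


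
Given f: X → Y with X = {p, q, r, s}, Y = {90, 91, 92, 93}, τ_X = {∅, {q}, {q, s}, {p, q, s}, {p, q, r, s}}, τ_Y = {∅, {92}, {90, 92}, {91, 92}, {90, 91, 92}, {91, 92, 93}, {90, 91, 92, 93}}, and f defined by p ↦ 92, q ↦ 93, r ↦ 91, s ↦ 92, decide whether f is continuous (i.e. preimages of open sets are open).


f is NOT continuous.

Compute f^{-1}(U) for each U ∈ τ_Y:
  U = ∅: f^{-1}(U) = ∅ ∈ τ_X ✓.
  U = {92}: f^{-1}(U) = {p, s} ∉ τ_X ✗.
  U = {90, 92}: f^{-1}(U) = {p, s} ∉ τ_X ✗.
  U = {91, 92}: f^{-1}(U) = {p, r, s} ∉ τ_X ✗.
  U = {90, 91, 92}: f^{-1}(U) = {p, r, s} ∉ τ_X ✗.
  U = {91, 92, 93}: f^{-1}(U) = {p, q, r, s} ∈ τ_X ✓.
  U = {90, 91, 92, 93}: f^{-1}(U) = {p, q, r, s} ∈ τ_X ✓.
Found U = {92} with f^{-1}(U) = {p, s} not in τ_X. Therefore f is NOT continuous.


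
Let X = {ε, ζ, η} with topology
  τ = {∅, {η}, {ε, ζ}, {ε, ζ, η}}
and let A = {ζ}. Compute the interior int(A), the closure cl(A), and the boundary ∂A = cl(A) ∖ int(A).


int(A) = ∅, cl(A) = {ε, ζ}, ∂A = {ε, ζ}.

Closed sets in (X, τ) are complements of opens:
  closed(X, τ) = {∅, {η}, {ε, ζ}, {ε, ζ, η}}.
int(A) = ⋃ {U ∈ τ : U ⊆ A}. Opens contained in A: ∅.
Taking the union of these: int(A) = ∅.
cl(A) = ⋂ {C closed : A ⊆ C}. Closed sets containing A: {ε, ζ}, {ε, ζ, η}.
Intersecting these: cl(A) = {ε, ζ}.
∂A = cl(A) ∖ int(A) = {ε, ζ} ∖ ∅ = {ε, ζ}.


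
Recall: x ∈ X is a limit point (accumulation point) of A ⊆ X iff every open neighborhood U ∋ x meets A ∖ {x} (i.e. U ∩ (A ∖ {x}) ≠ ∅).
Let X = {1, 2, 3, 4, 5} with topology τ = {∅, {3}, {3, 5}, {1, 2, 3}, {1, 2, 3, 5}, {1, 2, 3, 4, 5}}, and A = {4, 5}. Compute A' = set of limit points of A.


A' = {4}

For each x ∈ X, list the open sets U ∈ τ with x ∈ U, then check whether U ∩ (A ∖ {x}) ≠ ∅ for every such U.
  x = 1: open {1, 2, 3} ∋ x has {1, 2, 3} ∩ (A ∖ {1}) = ∅, so x is NOT a limit point.
  x = 2: open {1, 2, 3} ∋ x has {1, 2, 3} ∩ (A ∖ {2}) = ∅, so x is NOT a limit point.
  x = 3: open {3} ∋ x has {3} ∩ (A ∖ {3}) = ∅, so x is NOT a limit point.
  x = 4: opens ∋ x are {1, 2, 3, 4, 5}; each meets A ∖ {4}, so x IS a limit point.
  x = 5: open {3, 5} ∋ x has {3, 5} ∩ (A ∖ {5}) = ∅, so x is NOT a limit point.
Collecting: A' = {4}.


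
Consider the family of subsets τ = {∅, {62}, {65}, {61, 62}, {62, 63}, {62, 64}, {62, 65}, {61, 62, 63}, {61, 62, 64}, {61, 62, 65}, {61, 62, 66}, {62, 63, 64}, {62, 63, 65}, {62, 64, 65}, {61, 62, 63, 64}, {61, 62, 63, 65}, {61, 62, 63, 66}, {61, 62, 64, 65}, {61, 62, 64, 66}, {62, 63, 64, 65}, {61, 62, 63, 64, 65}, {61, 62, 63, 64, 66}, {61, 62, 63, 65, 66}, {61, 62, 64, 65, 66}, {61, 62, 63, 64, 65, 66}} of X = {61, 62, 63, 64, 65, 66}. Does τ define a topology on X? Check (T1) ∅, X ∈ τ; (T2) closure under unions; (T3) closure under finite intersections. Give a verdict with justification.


τ is NOT a topology on X.

Axiom (T1): ∅ ∈ τ? Yes; X ∈ τ? Yes.
Axiom (T2/T3): check pairwise unions and intersections of members of τ.
Counterexample for (T2): {65} ∪ {61, 62, 66} = {61, 62, 65, 66} ∉ τ. Therefore τ is NOT a topology.


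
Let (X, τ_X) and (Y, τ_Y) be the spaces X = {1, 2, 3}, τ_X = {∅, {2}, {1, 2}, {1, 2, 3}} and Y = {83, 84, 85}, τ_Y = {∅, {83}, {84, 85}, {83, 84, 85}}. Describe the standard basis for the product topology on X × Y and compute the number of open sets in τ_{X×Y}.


Basis B = {∅ × ∅, {2} × {83}, {1, 2} × {83}, {2} × {84, 85}, {1, 2, 3} × {83}, {2} × {83, 84, 85}, {1, 2} × {84, 85}, {1, 2} × {83, 84, 85}, {1, 2, 3} × {84, 85}, {1, 2, 3} × {83, 84, 85}}; |τ_{X×Y}| = 16.

Enumerate products U × V with U ∈ τ_X, V ∈ τ_Y (deduplicated):
  ∅ × ∅ = {} (∅)
  {2} × {83} = {(2,83)}
  {1, 2} × {83} = {(1,83), (2,83)}
  {2} × {84, 85} = {(2,84), (2,85)}
  {1, 2, 3} × {83} = {(1,83), (2,83), (3,83)}
  {2} × {83, 84, 85} = {(2,83), (2,84), (2,85)}
  {1, 2} × {84, 85} = {(1,84), (1,85), (2,84), (2,85)}
  {1, 2} × {83, 84, 85} = {(1,83), (1,84), (1,85), (2,83), (2,84), (2,85)}
  {1, 2, 3} × {84, 85} = {(1,84), (1,85), (2,84), (2,85), (3,84), (3,85)}
  {1, 2, 3} × {83, 84, 85} = {(1,83), (1,84), (1,85), (2,83), (2,84), (2,85), (3,83), (3,84), (3,85)}
These 10 distinct sets form the basis B.
Close under arbitrary unions to get τ_{X×Y}; counting gives |τ_{X×Y}| = 16.


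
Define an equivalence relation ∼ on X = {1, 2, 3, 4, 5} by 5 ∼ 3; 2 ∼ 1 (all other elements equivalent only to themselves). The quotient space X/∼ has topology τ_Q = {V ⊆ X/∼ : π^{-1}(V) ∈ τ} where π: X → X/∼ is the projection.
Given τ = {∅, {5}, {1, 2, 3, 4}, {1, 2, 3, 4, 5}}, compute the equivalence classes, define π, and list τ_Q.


X/∼ = {[1=2], [3=5], [4]}; |τ_Q| = 2.

Equivalence classes: [1=2], [3=5], [4].
Quotient map π: X → X/∼ sends 1 ↦ [1=2], 2 ↦ [1=2], 3 ↦ [3=5], 4 ↦ [4], 5 ↦ [3=5].
For each subset V ⊆ X/∼, compute π^{-1}(V) ⊆ X and check whether π^{-1}(V) ∈ τ. V is open in τ_Q iff π^{-1}(V) ∈ τ.
  V = {}: π^{-1}(V) = ∅ ∈ τ ✓.
  V = {[1=2]}: π^{-1}(V) = {1, 2} ∉ τ ✗.
  V = {[3=5]}: π^{-1}(V) = {3, 5} ∉ τ ✗.
  V = {[1=2], [3=5]}: π^{-1}(V) = {1, 2, 3, 5} ∉ τ ✗.
  V = {[4]}: π^{-1}(V) = {4} ∉ τ ✗.
  V = {[1=2], [4]}: π^{-1}(V) = {1, 2, 4} ∉ τ ✗.
  V = {[3=5], [4]}: π^{-1}(V) = {3, 4, 5} ∉ τ ✗.
  V = {[1=2], [3=5], [4]}: π^{-1}(V) = {1, 2, 3, 4, 5} ∈ τ ✓.
Open sets in the quotient: τ_Q = {{}, {[1=2], [3=5], [4]}} (2 elements).


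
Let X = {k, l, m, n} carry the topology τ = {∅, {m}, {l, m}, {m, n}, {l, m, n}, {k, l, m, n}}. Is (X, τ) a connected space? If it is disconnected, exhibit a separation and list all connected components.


(X, τ) is connected.

Find clopen sets (U ∈ τ with X ∖ U ∈ τ):
  U = ∅, X ∖ U = {k, l, m, n} — both open, so U is clopen.
  U = {k, l, m, n}, X ∖ U = ∅ — both open, so U is clopen.
Only trivial clopens (∅ and X) exist, so (X, τ) is connected.
Compute connected components by grouping points that agree on all clopens:
  component: {k, l, m, n}


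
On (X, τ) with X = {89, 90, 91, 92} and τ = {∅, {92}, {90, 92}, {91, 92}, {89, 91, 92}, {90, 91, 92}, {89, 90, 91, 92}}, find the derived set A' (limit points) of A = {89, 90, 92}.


A' = {89, 90, 91}

For each x ∈ X, list the open sets U ∈ τ with x ∈ U, then check whether U ∩ (A ∖ {x}) ≠ ∅ for every such U.
  x = 89: opens ∋ x are {89, 91, 92}, {89, 90, 91, 92}; each meets A ∖ {89}, so x IS a limit point.
  x = 90: opens ∋ x are {90, 92}, {90, 91, 92}, {89, 90, 91, 92}; each meets A ∖ {90}, so x IS a limit point.
  x = 91: opens ∋ x are {91, 92}, {89, 91, 92}, {90, 91, 92}, {89, 90, 91, 92}; each meets A ∖ {91}, so x IS a limit point.
  x = 92: open {92} ∋ x has {92} ∩ (A ∖ {92}) = ∅, so x is NOT a limit point.
Collecting: A' = {89, 90, 91}.


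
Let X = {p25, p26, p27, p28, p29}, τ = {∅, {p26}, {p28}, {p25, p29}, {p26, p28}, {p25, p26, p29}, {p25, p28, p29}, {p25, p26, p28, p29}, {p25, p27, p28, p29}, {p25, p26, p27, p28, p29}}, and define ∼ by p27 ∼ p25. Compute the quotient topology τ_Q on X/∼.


X/∼ = {[p25=p27], [p26], [p28], [p29]}; |τ_Q| = 6.

Equivalence classes: [p25=p27], [p26], [p28], [p29].
Quotient map π: X → X/∼ sends p25 ↦ [p25=p27], p26 ↦ [p26], p27 ↦ [p25=p27], p28 ↦ [p28], p29 ↦ [p29].
For each subset V ⊆ X/∼, compute π^{-1}(V) ⊆ X and check whether π^{-1}(V) ∈ τ. V is open in τ_Q iff π^{-1}(V) ∈ τ.
  V = {}: π^{-1}(V) = ∅ ∈ τ ✓.
  V = {[p25=p27]}: π^{-1}(V) = {p25, p27} ∉ τ ✗.
  V = {[p26]}: π^{-1}(V) = {p26} ∈ τ ✓.
  V = {[p25=p27], [p26]}: π^{-1}(V) = {p25, p26, p27} ∉ τ ✗.
  V = {[p28]}: π^{-1}(V) = {p28} ∈ τ ✓.
  V = {[p25=p27], [p28]}: π^{-1}(V) = {p25, p27, p28} ∉ τ ✗.
  V = {[p26], [p28]}: π^{-1}(V) = {p26, p28} ∈ τ ✓.
  V = {[p25=p27], [p26], [p28]}: π^{-1}(V) = {p25, p26, p27, p28} ∉ τ ✗.
  V = {[p29]}: π^{-1}(V) = {p29} ∉ τ ✗.
  V = {[p25=p27], [p29]}: π^{-1}(V) = {p25, p27, p29} ∉ τ ✗.
  V = {[p26], [p29]}: π^{-1}(V) = {p26, p29} ∉ τ ✗.
  V = {[p25=p27], [p26], [p29]}: π^{-1}(V) = {p25, p26, p27, p29} ∉ τ ✗.
  V = {[p28], [p29]}: π^{-1}(V) = {p28, p29} ∉ τ ✗.
  V = {[p25=p27], [p28], [p29]}: π^{-1}(V) = {p25, p27, p28, p29} ∈ τ ✓.
  V = {[p26], [p28], [p29]}: π^{-1}(V) = {p26, p28, p29} ∉ τ ✗.
  V = {[p25=p27], [p26], [p28], [p29]}: π^{-1}(V) = {p25, p26, p27, p28, p29} ∈ τ ✓.
Open sets in the quotient: τ_Q = {{}, {[p26]}, {[p28]}, {[p26], [p28]}, {[p25=p27], [p28], [p29]}, {[p25=p27], [p26], [p28], [p29]}} (6 elements).


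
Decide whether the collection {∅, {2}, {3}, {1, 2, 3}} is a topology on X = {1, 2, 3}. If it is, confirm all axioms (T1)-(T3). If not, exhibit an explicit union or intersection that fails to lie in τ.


τ is NOT a topology on X.

Axiom (T1): ∅ ∈ τ? Yes; X ∈ τ? Yes.
Axiom (T2/T3): check pairwise unions and intersections of members of τ.
Counterexample for (T2): {2} ∪ {3} = {2, 3} ∉ τ. Therefore τ is NOT a topology.


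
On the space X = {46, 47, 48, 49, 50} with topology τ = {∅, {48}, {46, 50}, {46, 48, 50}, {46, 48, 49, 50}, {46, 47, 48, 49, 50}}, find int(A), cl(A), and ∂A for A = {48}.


int(A) = {48}, cl(A) = {47, 48, 49}, ∂A = {47, 49}.

Closed sets in (X, τ) are complements of opens:
  closed(X, τ) = {∅, {47}, {47, 49}, {47, 48, 49}, {46, 47, 49, 50}, {46, 47, 48, 49, 50}}.
int(A) = ⋃ {U ∈ τ : U ⊆ A}. Opens contained in A: ∅, {48}.
Taking the union of these: int(A) = {48}.
cl(A) = ⋂ {C closed : A ⊆ C}. Closed sets containing A: {47, 48, 49}, {46, 47, 48, 49, 50}.
Intersecting these: cl(A) = {47, 48, 49}.
∂A = cl(A) ∖ int(A) = {47, 48, 49} ∖ {48} = {47, 49}.


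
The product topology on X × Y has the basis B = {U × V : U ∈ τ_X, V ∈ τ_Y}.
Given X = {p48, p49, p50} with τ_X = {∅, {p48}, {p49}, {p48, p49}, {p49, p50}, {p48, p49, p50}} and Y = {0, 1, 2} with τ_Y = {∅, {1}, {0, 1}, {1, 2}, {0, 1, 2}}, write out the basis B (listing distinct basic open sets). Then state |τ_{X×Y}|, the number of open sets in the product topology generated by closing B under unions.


Basis B = {∅ × ∅, {p48} × {1}, {p49} × {1}, {p48} × {0, 1}, {p48} × {1, 2}, {p48, p49} × {1}, {p49} × {0, 1}, {p49} × {1, 2}, {p49, p50} × {1}, {p48} × {0, 1, 2}, {p48, p49, p50} × {1}, {p49} × {0, 1, 2}, {p48, p49} × {0, 1}, {p48, p49} × {1, 2}, {p49, p50} × {0, 1}, {p49, p50} × {1, 2}, {p48, p49} × {0, 1, 2}, {p48, p49, p50} × {0, 1}, {p48, p49, p50} × {1, 2}, {p49, p50} × {0, 1, 2}, {p48, p49, p50} × {0, 1, 2}}; |τ_{X×Y}| = 70.

Enumerate products U × V with U ∈ τ_X, V ∈ τ_Y (deduplicated):
  ∅ × ∅ = {} (∅)
  {p48} × {1} = {(p48,1)}
  {p49} × {1} = {(p49,1)}
  {p48} × {0, 1} = {(p48,0), (p48,1)}
  {p48} × {1, 2} = {(p48,1), (p48,2)}
  {p48, p49} × {1} = {(p48,1), (p49,1)}
  {p49} × {0, 1} = {(p49,0), (p49,1)}
  {p49} × {1, 2} = {(p49,1), (p49,2)}
  {p49, p50} × {1} = {(p49,1), (p50,1)}
  {p48} × {0, 1, 2} = {(p48,0), (p48,1), (p48,2)}
  {p48, p49, p50} × {1} = {(p48,1), (p49,1), (p50,1)}
  {p49} × {0, 1, 2} = {(p49,0), (p49,1), (p49,2)}
  {p48, p49} × {0, 1} = {(p48,0), (p48,1), (p49,0), (p49,1)}
  {p48, p49} × {1, 2} = {(p48,1), (p48,2), (p49,1), (p49,2)}
  {p49, p50} × {0, 1} = {(p49,0), (p49,1), (p50,0), (p50,1)}
  {p49, p50} × {1, 2} = {(p49,1), (p49,2), (p50,1), (p50,2)}
  {p48, p49} × {0, 1, 2} = {(p48,0), (p48,1), (p48,2), (p49,0), (p49,1), (p49,2)}
  {p48, p49, p50} × {0, 1} = {(p48,0), (p48,1), (p49,0), (p49,1), (p50,0), (p50,1)}
  {p48, p49, p50} × {1, 2} = {(p48,1), (p48,2), (p49,1), (p49,2), (p50,1), (p50,2)}
  {p49, p50} × {0, 1, 2} = {(p49,0), (p49,1), (p49,2), (p50,0), (p50,1), (p50,2)}
  {p48, p49, p50} × {0, 1, 2} = {(p48,0), (p48,1), (p48,2), (p49,0), (p49,1), (p49,2), (p50,0), (p50,1), (p50,2)}
These 21 distinct sets form the basis B.
Close under arbitrary unions to get τ_{X×Y}; counting gives |τ_{X×Y}| = 70.


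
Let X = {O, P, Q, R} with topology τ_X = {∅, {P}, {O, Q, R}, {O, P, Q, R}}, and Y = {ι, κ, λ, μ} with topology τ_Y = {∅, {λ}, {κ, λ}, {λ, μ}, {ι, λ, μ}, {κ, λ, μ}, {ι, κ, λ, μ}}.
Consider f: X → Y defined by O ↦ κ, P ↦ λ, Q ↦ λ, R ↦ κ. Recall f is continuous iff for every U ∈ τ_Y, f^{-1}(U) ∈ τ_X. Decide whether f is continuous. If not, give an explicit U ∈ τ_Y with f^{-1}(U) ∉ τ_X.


f is NOT continuous.

Compute f^{-1}(U) for each U ∈ τ_Y:
  U = ∅: f^{-1}(U) = ∅ ∈ τ_X ✓.
  U = {λ}: f^{-1}(U) = {P, Q} ∉ τ_X ✗.
  U = {κ, λ}: f^{-1}(U) = {O, P, Q, R} ∈ τ_X ✓.
  U = {λ, μ}: f^{-1}(U) = {P, Q} ∉ τ_X ✗.
  U = {ι, λ, μ}: f^{-1}(U) = {P, Q} ∉ τ_X ✗.
  U = {κ, λ, μ}: f^{-1}(U) = {O, P, Q, R} ∈ τ_X ✓.
  U = {ι, κ, λ, μ}: f^{-1}(U) = {O, P, Q, R} ∈ τ_X ✓.
Found U = {λ} with f^{-1}(U) = {P, Q} not in τ_X. Therefore f is NOT continuous.


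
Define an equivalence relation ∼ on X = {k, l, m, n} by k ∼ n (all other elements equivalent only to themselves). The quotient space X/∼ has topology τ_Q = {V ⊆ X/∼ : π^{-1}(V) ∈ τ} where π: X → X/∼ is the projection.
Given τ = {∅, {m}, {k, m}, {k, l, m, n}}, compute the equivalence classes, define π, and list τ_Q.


X/∼ = {[k=n], [l], [m]}; |τ_Q| = 3.

Equivalence classes: [k=n], [l], [m].
Quotient map π: X → X/∼ sends k ↦ [k=n], l ↦ [l], m ↦ [m], n ↦ [k=n].
For each subset V ⊆ X/∼, compute π^{-1}(V) ⊆ X and check whether π^{-1}(V) ∈ τ. V is open in τ_Q iff π^{-1}(V) ∈ τ.
  V = {}: π^{-1}(V) = ∅ ∈ τ ✓.
  V = {[k=n]}: π^{-1}(V) = {k, n} ∉ τ ✗.
  V = {[l]}: π^{-1}(V) = {l} ∉ τ ✗.
  V = {[k=n], [l]}: π^{-1}(V) = {k, l, n} ∉ τ ✗.
  V = {[m]}: π^{-1}(V) = {m} ∈ τ ✓.
  V = {[k=n], [m]}: π^{-1}(V) = {k, m, n} ∉ τ ✗.
  V = {[l], [m]}: π^{-1}(V) = {l, m} ∉ τ ✗.
  V = {[k=n], [l], [m]}: π^{-1}(V) = {k, l, m, n} ∈ τ ✓.
Open sets in the quotient: τ_Q = {{}, {[m]}, {[k=n], [l], [m]}} (3 elements).


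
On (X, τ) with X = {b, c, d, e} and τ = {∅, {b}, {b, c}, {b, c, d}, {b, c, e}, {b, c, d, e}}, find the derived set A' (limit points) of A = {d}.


A' = ∅

For each x ∈ X, list the open sets U ∈ τ with x ∈ U, then check whether U ∩ (A ∖ {x}) ≠ ∅ for every such U.
  x = b: open {b} ∋ x has {b} ∩ (A ∖ {b}) = ∅, so x is NOT a limit point.
  x = c: open {b, c} ∋ x has {b, c} ∩ (A ∖ {c}) = ∅, so x is NOT a limit point.
  x = d: open {b, c, d} ∋ x has {b, c, d} ∩ (A ∖ {d}) = ∅, so x is NOT a limit point.
  x = e: open {b, c, e} ∋ x has {b, c, e} ∩ (A ∖ {e}) = ∅, so x is NOT a limit point.
Collecting: A' = ∅.


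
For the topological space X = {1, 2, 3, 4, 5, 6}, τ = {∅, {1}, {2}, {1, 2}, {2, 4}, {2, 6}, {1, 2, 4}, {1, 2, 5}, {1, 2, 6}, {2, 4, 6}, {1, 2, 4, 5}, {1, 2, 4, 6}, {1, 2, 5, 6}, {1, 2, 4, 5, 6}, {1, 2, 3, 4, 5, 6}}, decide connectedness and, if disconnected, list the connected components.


(X, τ) is connected.

Find clopen sets (U ∈ τ with X ∖ U ∈ τ):
  U = ∅, X ∖ U = {1, 2, 3, 4, 5, 6} — both open, so U is clopen.
  U = {1, 2, 3, 4, 5, 6}, X ∖ U = ∅ — both open, so U is clopen.
Only trivial clopens (∅ and X) exist, so (X, τ) is connected.
Compute connected components by grouping points that agree on all clopens:
  component: {1, 2, 3, 4, 5, 6}


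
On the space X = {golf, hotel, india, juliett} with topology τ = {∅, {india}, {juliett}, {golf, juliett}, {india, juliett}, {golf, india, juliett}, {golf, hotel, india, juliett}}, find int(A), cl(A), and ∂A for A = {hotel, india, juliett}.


int(A) = {india, juliett}, cl(A) = {golf, hotel, india, juliett}, ∂A = {golf, hotel}.

Closed sets in (X, τ) are complements of opens:
  closed(X, τ) = {∅, {hotel}, {golf, hotel}, {hotel, india}, {golf, hotel, india}, {golf, hotel, juliett}, {golf, hotel, india, juliett}}.
int(A) = ⋃ {U ∈ τ : U ⊆ A}. Opens contained in A: ∅, {india}, {juliett}, {india, juliett}.
Taking the union of these: int(A) = {india, juliett}.
cl(A) = ⋂ {C closed : A ⊆ C}. Closed sets containing A: {golf, hotel, india, juliett}.
Intersecting these: cl(A) = {golf, hotel, india, juliett}.
∂A = cl(A) ∖ int(A) = {golf, hotel, india, juliett} ∖ {india, juliett} = {golf, hotel}.


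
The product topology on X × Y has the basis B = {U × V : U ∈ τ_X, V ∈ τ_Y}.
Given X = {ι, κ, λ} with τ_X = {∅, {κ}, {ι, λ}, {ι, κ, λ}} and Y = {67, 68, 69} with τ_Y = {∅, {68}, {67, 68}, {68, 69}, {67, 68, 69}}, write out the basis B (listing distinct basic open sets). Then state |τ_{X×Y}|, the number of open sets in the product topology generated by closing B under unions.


Basis B = {∅ × ∅, {κ} × {68}, {ι, λ} × {68}, {κ} × {67, 68}, {κ} × {68, 69}, {ι, κ, λ} × {68}, {κ} × {67, 68, 69}, {ι, λ} × {67, 68}, {ι, λ} × {68, 69}, {ι, λ} × {67, 68, 69}, {ι, κ, λ} × {67, 68}, {ι, κ, λ} × {68, 69}, {ι, κ, λ} × {67, 68, 69}}; |τ_{X×Y}| = 25.

Enumerate products U × V with U ∈ τ_X, V ∈ τ_Y (deduplicated):
  ∅ × ∅ = {} (∅)
  {κ} × {68} = {(κ,68)}
  {ι, λ} × {68} = {(ι,68), (λ,68)}
  {κ} × {67, 68} = {(κ,67), (κ,68)}
  {κ} × {68, 69} = {(κ,68), (κ,69)}
  {ι, κ, λ} × {68} = {(ι,68), (κ,68), (λ,68)}
  {κ} × {67, 68, 69} = {(κ,67), (κ,68), (κ,69)}
  {ι, λ} × {67, 68} = {(ι,67), (ι,68), (λ,67), (λ,68)}
  {ι, λ} × {68, 69} = {(ι,68), (ι,69), (λ,68), (λ,69)}
  {ι, λ} × {67, 68, 69} = {(ι,67), (ι,68), (ι,69), (λ,67), (λ,68), (λ,69)}
  {ι, κ, λ} × {67, 68} = {(ι,67), (ι,68), (κ,67), (κ,68), (λ,67), (λ,68)}
  {ι, κ, λ} × {68, 69} = {(ι,68), (ι,69), (κ,68), (κ,69), (λ,68), (λ,69)}
  {ι, κ, λ} × {67, 68, 69} = {(ι,67), (ι,68), (ι,69), (κ,67), (κ,68), (κ,69), (λ,67), (λ,68), (λ,69)}
These 13 distinct sets form the basis B.
Close under arbitrary unions to get τ_{X×Y}; counting gives |τ_{X×Y}| = 25.


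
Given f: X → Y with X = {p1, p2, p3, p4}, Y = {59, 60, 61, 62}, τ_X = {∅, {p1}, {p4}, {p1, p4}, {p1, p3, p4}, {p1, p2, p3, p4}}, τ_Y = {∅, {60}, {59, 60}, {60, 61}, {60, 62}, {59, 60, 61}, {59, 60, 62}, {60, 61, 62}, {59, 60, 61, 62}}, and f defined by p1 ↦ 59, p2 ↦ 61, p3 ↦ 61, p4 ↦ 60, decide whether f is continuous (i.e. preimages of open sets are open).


f is NOT continuous.

Compute f^{-1}(U) for each U ∈ τ_Y:
  U = ∅: f^{-1}(U) = ∅ ∈ τ_X ✓.
  U = {60}: f^{-1}(U) = {p4} ∈ τ_X ✓.
  U = {59, 60}: f^{-1}(U) = {p1, p4} ∈ τ_X ✓.
  U = {60, 61}: f^{-1}(U) = {p2, p3, p4} ∉ τ_X ✗.
  U = {60, 62}: f^{-1}(U) = {p4} ∈ τ_X ✓.
  U = {59, 60, 61}: f^{-1}(U) = {p1, p2, p3, p4} ∈ τ_X ✓.
  U = {59, 60, 62}: f^{-1}(U) = {p1, p4} ∈ τ_X ✓.
  U = {60, 61, 62}: f^{-1}(U) = {p2, p3, p4} ∉ τ_X ✗.
  U = {59, 60, 61, 62}: f^{-1}(U) = {p1, p2, p3, p4} ∈ τ_X ✓.
Found U = {60, 61} with f^{-1}(U) = {p2, p3, p4} not in τ_X. Therefore f is NOT continuous.
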